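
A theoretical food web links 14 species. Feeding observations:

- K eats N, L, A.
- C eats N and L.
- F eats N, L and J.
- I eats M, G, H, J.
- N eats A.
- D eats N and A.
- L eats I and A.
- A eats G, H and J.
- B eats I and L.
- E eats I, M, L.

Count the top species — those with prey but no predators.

Top species (has prey, but nothing eats it): K, C, B, D, E, F.
Count: 6.

6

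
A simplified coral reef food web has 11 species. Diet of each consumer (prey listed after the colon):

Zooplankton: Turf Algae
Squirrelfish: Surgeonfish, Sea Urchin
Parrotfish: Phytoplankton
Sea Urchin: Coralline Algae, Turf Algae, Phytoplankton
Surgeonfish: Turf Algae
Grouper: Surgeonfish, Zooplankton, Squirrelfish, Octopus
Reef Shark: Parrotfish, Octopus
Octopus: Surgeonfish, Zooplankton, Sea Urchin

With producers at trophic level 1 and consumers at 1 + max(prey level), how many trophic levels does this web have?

4

Producers (level 1): Coralline Algae, Turf Algae, Phytoplankton.
Turf Algae → Surgeonfish → Octopus → Grouper gives Grouper level 4.
No species has a prey at level 4, so no species reaches level 5.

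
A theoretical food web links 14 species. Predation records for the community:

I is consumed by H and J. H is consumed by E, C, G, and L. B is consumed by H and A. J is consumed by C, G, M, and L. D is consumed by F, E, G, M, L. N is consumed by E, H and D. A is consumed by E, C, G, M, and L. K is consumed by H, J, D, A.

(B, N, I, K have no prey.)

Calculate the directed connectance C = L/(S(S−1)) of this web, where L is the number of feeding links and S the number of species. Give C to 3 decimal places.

The web has S = 14 species and L = 29 feeding links.
C = L / (S(S−1)) = 29 / 182 = 0.1593 ≈ 0.159.

C = 0.159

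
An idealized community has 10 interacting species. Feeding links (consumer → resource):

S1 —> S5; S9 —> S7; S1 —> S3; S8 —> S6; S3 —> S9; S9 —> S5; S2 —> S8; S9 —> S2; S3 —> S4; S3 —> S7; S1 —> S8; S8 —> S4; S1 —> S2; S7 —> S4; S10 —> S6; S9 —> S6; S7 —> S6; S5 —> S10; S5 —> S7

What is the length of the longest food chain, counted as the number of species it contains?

6 species

One longest chain: S6 → S8 → S2 → S9 → S3 → S1.
It has 6 species and 5 links.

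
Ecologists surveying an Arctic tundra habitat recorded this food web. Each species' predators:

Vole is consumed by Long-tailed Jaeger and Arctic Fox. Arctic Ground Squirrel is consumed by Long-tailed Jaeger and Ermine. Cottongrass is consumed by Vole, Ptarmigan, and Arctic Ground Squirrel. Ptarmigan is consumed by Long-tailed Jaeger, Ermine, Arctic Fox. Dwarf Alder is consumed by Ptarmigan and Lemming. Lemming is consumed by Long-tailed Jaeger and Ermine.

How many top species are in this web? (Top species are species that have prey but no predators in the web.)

3

Top species (has prey, but nothing eats it): Arctic Fox, Ermine, Long-tailed Jaeger.
Count: 3.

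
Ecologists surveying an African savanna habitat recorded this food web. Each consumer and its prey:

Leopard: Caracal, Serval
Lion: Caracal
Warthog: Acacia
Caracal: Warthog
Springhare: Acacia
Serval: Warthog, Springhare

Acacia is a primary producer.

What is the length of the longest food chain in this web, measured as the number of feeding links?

One longest chain: Acacia → Warthog → Caracal → Leopard.
It has 4 species and 3 links.

3 links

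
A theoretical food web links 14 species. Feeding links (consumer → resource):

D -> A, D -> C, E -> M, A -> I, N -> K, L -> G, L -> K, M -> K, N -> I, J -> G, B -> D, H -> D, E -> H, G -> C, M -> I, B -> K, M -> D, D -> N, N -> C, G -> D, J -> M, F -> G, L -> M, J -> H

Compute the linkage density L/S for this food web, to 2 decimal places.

There are L = 24 links among S = 14 species.
L/S = 24/14 = 1.7143 ≈ 1.71.

L/S = 1.71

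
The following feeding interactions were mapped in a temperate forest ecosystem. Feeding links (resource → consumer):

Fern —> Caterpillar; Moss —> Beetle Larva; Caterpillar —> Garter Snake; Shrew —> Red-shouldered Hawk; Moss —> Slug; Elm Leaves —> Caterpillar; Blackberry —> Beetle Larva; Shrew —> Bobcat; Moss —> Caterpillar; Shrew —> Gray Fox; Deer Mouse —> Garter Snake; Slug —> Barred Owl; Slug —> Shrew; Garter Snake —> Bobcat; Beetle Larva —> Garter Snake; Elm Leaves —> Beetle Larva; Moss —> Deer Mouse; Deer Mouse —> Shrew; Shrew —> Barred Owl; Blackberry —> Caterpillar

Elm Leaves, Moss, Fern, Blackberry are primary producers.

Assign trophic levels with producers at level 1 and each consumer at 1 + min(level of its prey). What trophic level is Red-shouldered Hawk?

Moss is a producer → level 1.
Slug eats Moss → level 2.
Shrew eats Slug → level 3.
Red-shouldered Hawk eats Shrew → level 4.
No prey of Red-shouldered Hawk is below level 3, so 4 is the minimum.

Trophic level 4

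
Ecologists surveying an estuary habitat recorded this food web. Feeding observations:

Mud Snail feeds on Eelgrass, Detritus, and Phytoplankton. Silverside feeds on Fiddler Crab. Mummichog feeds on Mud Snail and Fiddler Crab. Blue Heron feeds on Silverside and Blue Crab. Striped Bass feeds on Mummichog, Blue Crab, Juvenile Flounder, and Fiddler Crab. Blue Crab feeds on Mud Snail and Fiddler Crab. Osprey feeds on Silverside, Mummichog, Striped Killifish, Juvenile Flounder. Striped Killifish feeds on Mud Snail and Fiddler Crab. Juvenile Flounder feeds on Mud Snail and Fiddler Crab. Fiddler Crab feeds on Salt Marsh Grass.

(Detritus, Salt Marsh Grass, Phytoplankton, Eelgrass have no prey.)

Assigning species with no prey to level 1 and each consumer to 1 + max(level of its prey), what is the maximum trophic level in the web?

Basal resources (level 1): Detritus, Salt Marsh Grass, Phytoplankton, Eelgrass.
Salt Marsh Grass → Fiddler Crab → Striped Killifish → Osprey gives Osprey level 4.
No species has a prey at level 4, so no species reaches level 5.

4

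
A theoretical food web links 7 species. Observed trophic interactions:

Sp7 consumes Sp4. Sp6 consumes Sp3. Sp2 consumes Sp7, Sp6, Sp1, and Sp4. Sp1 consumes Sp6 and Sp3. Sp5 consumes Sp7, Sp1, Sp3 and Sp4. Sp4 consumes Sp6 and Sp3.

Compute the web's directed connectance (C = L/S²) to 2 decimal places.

The web has S = 7 species and L = 14 feeding links.
C = L / S² = 14 / 49 = 0.2857 ≈ 0.29.

C = 0.29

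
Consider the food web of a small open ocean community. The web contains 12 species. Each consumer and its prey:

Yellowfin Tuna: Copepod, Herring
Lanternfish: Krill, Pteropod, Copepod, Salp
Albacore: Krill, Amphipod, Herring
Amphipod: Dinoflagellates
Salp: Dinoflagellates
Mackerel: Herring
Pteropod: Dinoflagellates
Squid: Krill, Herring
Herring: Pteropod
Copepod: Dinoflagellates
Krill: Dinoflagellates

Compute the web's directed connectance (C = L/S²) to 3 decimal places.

The web has S = 12 species and L = 18 feeding links.
C = L / S² = 18 / 144 = 0.1250 ≈ 0.125.

C = 0.125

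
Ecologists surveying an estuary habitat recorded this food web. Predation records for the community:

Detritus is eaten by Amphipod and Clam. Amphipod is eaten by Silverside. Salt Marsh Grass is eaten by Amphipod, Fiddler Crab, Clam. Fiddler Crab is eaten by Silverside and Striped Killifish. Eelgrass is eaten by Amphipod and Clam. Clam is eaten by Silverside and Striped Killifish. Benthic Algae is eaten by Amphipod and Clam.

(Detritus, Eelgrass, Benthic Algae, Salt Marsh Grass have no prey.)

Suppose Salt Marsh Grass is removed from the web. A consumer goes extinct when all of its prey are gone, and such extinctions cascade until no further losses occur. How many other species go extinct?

1

Remove Salt Marsh Grass.
Round 1: Fiddler Crab (all prey gone) → extinct.
No further losses. Total secondary extinctions: 1.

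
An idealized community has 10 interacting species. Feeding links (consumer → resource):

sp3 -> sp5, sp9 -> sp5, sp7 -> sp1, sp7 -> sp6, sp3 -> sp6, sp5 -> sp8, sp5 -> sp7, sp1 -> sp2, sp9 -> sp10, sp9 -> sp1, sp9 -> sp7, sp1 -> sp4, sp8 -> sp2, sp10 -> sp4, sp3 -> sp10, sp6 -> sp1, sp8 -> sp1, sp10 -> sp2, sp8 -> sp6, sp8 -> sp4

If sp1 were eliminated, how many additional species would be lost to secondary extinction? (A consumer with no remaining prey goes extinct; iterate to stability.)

Remove sp1.
Round 1: sp6 (all prey gone) → extinct.
Round 2: sp7 (all prey gone) → extinct.
No further losses. Total secondary extinctions: 2.

2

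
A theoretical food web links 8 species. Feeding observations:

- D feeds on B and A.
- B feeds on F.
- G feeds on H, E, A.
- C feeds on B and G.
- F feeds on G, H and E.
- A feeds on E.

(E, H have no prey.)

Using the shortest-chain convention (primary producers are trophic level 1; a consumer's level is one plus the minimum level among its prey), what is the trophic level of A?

Trophic level 2

E is a producer → level 1.
A eats E → level 2.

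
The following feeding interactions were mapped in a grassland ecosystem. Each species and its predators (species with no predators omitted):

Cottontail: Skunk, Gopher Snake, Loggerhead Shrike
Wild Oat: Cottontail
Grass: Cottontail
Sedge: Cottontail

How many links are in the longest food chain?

One longest chain: Grass → Cottontail → Skunk.
It has 3 species and 2 links.

2 links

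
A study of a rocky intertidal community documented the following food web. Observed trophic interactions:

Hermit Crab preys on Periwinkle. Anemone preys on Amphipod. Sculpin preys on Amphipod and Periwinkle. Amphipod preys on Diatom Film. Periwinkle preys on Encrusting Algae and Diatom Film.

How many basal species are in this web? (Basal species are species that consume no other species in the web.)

Basal species (no prey listed): Diatom Film, Encrusting Algae.
Count: 2.

2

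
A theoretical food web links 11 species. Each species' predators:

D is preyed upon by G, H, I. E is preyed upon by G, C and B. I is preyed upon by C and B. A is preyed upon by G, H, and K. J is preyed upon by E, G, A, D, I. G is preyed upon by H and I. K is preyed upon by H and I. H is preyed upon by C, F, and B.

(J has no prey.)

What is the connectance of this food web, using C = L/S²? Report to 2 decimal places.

The web has S = 11 species and L = 23 feeding links.
C = L / S² = 23 / 121 = 0.1901 ≈ 0.19.

C = 0.19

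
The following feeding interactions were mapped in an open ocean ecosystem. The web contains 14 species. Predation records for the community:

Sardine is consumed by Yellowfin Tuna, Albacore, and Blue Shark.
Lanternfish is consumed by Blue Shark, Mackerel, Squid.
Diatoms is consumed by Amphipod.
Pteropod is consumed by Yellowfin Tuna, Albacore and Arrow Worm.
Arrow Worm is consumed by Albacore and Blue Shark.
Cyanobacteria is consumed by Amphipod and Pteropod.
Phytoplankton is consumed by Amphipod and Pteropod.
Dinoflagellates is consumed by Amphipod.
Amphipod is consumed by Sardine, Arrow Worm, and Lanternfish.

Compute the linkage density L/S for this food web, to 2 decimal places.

L/S = 1.43

There are L = 20 links among S = 14 species.
L/S = 20/14 = 1.4286 ≈ 1.43.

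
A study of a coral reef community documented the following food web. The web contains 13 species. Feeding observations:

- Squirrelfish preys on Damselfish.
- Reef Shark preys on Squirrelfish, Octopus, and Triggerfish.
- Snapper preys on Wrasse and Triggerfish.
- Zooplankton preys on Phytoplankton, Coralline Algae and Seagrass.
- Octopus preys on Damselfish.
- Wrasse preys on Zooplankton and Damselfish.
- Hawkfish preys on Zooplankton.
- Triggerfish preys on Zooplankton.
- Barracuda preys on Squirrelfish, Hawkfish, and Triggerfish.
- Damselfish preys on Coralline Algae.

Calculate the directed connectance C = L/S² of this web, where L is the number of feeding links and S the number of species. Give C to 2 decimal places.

The web has S = 13 species and L = 18 feeding links.
C = L / S² = 18 / 169 = 0.1065 ≈ 0.11.

C = 0.11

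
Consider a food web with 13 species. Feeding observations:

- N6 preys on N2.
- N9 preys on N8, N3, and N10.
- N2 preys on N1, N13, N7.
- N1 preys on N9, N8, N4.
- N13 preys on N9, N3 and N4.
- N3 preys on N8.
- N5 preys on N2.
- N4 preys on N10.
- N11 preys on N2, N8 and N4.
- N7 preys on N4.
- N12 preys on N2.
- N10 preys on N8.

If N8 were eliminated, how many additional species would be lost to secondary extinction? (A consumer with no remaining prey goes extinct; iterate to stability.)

12

Remove N8.
Round 1: N10 (all prey gone), N3 (all prey gone) → extinct.
Round 2: N4 (all prey gone), N9 (all prey gone) → extinct.
Round 3: N1 (all prey gone), N13 (all prey gone), N7 (all prey gone) → extinct.
Round 4: N2 (all prey gone) → extinct.
Round 5: N11 (all prey gone), N5 (all prey gone), N6 (all prey gone), N12 (all prey gone) → extinct.
No further losses. Total secondary extinctions: 12.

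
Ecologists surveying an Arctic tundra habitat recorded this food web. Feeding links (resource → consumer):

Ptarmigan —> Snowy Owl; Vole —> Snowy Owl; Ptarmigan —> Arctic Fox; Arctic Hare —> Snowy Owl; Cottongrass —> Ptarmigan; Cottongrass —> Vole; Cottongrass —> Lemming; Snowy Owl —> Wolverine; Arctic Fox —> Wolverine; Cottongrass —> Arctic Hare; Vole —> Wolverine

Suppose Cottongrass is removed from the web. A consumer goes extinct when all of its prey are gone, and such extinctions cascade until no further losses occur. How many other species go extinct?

Remove Cottongrass.
Round 1: Ptarmigan (all prey gone), Lemming (all prey gone), Vole (all prey gone), Arctic Hare (all prey gone) → extinct.
Round 2: Snowy Owl (all prey gone), Arctic Fox (all prey gone) → extinct.
Round 3: Wolverine (all prey gone) → extinct.
No further losses. Total secondary extinctions: 7.

7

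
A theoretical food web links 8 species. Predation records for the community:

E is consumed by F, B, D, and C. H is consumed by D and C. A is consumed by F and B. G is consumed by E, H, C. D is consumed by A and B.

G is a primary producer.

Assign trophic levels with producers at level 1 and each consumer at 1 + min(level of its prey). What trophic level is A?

G is a producer → level 1.
H eats G → level 2.
D eats H → level 3.
A eats D → level 4.
No prey of A is below level 3, so 4 is the minimum.

Trophic level 4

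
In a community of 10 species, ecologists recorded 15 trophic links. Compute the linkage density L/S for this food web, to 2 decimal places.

L/S = 1.50

There are L = 15 links among S = 10 species.
L/S = 15/10 = 1.5000 ≈ 1.50.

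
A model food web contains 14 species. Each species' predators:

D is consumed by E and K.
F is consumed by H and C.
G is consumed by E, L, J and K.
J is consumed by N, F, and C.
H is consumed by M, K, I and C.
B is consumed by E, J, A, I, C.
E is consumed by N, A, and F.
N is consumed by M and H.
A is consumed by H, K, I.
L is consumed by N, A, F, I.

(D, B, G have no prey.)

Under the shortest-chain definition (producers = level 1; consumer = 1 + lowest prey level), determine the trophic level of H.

B is a producer → level 1.
A eats B → level 2.
H eats A → level 3.
No prey of H is below level 2, so 3 is the minimum.

Trophic level 3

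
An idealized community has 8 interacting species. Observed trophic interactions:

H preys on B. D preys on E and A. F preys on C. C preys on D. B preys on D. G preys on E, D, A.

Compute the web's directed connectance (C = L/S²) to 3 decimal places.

C = 0.141

The web has S = 8 species and L = 9 feeding links.
C = L / S² = 9 / 64 = 0.1406 ≈ 0.141.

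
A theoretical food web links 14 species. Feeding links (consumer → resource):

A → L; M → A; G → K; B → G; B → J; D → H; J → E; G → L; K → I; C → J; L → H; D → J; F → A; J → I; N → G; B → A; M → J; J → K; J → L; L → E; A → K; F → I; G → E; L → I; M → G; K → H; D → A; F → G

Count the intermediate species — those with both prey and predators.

Intermediate species (has both prey and predators): K, L, A, J, G.
Count: 5.

5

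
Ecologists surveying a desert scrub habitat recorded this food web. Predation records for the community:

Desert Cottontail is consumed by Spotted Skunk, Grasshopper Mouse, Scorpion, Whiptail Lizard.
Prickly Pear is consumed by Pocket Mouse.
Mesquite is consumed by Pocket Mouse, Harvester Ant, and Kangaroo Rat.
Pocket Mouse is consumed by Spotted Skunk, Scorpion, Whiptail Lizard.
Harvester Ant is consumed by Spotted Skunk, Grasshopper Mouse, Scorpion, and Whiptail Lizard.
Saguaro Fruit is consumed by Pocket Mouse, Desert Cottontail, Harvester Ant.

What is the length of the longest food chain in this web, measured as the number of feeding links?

2 links

One longest chain: Saguaro Fruit → Desert Cottontail → Grasshopper Mouse.
It has 3 species and 2 links.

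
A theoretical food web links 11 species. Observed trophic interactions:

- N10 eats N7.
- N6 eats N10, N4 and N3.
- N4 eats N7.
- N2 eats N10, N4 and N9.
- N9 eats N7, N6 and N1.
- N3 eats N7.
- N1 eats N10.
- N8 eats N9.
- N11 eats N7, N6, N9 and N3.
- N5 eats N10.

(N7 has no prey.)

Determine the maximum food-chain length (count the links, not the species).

One longest chain: N7 → N10 → N1 → N9 → N8.
It has 5 species and 4 links.

4 links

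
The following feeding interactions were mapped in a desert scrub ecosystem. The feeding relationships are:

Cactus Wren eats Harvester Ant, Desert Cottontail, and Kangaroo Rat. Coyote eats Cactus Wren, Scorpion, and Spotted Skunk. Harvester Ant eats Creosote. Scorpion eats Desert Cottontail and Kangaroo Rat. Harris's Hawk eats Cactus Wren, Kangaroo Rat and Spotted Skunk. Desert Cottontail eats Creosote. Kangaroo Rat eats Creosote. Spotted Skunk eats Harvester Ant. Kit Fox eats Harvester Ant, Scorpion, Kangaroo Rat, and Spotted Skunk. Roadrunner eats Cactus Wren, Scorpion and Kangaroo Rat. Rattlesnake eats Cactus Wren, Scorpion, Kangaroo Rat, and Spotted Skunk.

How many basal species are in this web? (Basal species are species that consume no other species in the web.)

1

Basal species (no prey listed): Creosote.
Count: 1.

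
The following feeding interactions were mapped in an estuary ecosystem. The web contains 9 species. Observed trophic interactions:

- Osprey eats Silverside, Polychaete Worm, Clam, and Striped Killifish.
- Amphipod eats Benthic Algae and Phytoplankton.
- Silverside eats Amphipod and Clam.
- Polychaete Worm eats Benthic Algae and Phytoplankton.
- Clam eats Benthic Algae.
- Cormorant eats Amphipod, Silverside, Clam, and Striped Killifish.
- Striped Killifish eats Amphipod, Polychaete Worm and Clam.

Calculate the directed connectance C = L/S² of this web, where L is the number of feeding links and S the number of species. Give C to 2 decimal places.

C = 0.22

The web has S = 9 species and L = 18 feeding links.
C = L / S² = 18 / 81 = 0.2222 ≈ 0.22.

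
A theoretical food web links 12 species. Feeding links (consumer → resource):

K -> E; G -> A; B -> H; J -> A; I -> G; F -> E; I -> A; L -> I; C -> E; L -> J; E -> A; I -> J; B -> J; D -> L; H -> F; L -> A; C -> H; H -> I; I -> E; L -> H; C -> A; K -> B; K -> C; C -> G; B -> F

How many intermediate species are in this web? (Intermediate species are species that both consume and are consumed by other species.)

Intermediate species (has both prey and predators): J, G, E, I, F, H, L, C, B.
Count: 9.

9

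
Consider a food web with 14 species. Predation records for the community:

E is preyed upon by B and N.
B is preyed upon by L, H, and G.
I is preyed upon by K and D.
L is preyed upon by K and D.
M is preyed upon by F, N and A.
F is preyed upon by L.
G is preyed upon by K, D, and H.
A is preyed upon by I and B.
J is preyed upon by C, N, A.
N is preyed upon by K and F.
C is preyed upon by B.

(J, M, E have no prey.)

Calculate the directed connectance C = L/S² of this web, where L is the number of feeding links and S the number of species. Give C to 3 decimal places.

The web has S = 14 species and L = 24 feeding links.
C = L / S² = 24 / 196 = 0.1224 ≈ 0.122.

C = 0.122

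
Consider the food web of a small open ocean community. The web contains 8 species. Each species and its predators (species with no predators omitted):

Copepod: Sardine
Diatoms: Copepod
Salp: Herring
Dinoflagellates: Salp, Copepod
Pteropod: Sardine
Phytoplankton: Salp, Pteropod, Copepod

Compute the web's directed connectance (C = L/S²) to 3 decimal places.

The web has S = 8 species and L = 9 feeding links.
C = L / S² = 9 / 64 = 0.1406 ≈ 0.141.

C = 0.141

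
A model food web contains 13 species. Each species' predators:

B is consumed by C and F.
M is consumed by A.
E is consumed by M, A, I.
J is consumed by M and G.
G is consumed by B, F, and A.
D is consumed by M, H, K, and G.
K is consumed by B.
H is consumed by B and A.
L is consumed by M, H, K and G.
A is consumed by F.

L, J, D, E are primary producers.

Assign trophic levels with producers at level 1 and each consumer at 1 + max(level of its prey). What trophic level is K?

L is a producer → level 1.
K eats L (level 1); other prey at levels: D 1 → level 2.

Trophic level 2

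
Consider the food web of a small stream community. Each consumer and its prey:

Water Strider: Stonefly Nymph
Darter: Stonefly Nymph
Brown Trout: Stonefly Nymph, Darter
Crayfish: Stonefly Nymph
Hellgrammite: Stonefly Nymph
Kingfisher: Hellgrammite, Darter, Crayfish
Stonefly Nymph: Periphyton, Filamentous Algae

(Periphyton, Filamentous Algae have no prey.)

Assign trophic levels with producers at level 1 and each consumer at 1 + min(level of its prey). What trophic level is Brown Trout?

Trophic level 3

Periphyton is a producer → level 1.
Stonefly Nymph eats Periphyton → level 2.
Brown Trout eats Stonefly Nymph → level 3.
No prey of Brown Trout is below level 2, so 3 is the minimum.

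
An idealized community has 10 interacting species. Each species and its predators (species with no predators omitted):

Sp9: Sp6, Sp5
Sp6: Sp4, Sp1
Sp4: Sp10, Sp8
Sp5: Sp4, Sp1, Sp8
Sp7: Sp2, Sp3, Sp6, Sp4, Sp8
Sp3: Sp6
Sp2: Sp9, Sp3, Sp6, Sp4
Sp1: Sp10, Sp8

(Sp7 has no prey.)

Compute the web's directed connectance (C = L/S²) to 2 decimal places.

C = 0.21

The web has S = 10 species and L = 21 feeding links.
C = L / S² = 21 / 100 = 0.2100 ≈ 0.21.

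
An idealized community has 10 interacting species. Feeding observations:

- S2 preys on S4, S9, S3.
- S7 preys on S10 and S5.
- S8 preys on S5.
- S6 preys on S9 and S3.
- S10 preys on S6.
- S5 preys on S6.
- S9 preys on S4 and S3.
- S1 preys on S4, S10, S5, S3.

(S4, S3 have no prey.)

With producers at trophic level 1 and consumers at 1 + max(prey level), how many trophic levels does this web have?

Producers (level 1): S4, S3.
S4 → S9 → S6 → S10 → S7 gives S7 level 5.
No species has a prey at level 5, so no species reaches level 6.

5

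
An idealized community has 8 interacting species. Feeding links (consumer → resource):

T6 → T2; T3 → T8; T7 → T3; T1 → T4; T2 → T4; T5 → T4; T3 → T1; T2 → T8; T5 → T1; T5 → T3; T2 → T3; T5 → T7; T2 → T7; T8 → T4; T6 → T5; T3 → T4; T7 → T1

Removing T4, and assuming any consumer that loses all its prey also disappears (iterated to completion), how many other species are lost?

7

Remove T4.
Round 1: T8 (all prey gone), T1 (all prey gone) → extinct.
Round 2: T3 (all prey gone) → extinct.
Round 3: T7 (all prey gone) → extinct.
Round 4: T2 (all prey gone), T5 (all prey gone) → extinct.
Round 5: T6 (all prey gone) → extinct.
No further losses. Total secondary extinctions: 7.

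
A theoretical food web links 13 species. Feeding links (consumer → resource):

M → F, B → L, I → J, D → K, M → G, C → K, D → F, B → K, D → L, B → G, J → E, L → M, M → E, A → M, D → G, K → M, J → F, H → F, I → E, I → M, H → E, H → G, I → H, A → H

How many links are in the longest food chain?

3 links

One longest chain: G → M → K → C.
It has 4 species and 3 links.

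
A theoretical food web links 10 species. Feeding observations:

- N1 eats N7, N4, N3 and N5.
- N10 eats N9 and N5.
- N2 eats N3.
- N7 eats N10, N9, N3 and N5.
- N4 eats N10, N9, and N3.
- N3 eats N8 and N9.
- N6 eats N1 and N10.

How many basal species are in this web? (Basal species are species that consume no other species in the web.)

3

Basal species (no prey listed): N8, N5, N9.
Count: 3.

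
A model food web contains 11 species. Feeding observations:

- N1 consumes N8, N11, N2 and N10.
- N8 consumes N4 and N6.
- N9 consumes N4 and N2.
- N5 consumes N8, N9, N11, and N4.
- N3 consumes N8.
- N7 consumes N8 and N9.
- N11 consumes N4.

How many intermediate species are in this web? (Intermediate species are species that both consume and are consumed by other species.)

3

Intermediate species (has both prey and predators): N11, N8, N9.
Count: 3.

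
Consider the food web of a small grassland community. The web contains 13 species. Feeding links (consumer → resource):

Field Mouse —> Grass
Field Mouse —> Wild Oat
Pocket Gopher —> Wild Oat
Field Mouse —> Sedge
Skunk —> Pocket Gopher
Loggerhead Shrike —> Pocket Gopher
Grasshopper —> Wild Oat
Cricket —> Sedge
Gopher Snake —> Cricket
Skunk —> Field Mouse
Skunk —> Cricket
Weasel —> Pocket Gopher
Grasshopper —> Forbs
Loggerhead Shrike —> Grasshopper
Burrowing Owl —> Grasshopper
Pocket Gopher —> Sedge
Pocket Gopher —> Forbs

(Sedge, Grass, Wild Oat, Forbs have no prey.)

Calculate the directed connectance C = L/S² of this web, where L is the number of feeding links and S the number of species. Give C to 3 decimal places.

C = 0.101

The web has S = 13 species and L = 17 feeding links.
C = L / S² = 17 / 169 = 0.1006 ≈ 0.101.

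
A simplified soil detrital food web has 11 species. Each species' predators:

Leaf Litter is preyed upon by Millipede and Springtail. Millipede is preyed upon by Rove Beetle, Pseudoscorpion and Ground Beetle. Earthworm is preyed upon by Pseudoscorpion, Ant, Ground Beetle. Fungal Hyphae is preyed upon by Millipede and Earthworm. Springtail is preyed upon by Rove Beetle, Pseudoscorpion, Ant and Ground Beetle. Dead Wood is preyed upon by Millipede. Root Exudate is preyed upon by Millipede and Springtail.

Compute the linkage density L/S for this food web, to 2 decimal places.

There are L = 17 links among S = 11 species.
L/S = 17/11 = 1.5455 ≈ 1.55.

L/S = 1.55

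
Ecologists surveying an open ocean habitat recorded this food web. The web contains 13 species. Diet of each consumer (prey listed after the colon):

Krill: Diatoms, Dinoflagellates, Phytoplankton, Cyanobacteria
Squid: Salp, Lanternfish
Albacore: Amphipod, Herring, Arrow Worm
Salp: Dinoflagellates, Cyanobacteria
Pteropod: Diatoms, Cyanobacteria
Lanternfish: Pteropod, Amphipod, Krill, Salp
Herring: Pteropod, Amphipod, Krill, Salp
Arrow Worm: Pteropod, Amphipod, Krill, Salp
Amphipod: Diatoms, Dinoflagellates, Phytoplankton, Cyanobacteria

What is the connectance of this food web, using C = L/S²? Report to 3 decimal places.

C = 0.172

The web has S = 13 species and L = 29 feeding links.
C = L / S² = 29 / 169 = 0.1716 ≈ 0.172.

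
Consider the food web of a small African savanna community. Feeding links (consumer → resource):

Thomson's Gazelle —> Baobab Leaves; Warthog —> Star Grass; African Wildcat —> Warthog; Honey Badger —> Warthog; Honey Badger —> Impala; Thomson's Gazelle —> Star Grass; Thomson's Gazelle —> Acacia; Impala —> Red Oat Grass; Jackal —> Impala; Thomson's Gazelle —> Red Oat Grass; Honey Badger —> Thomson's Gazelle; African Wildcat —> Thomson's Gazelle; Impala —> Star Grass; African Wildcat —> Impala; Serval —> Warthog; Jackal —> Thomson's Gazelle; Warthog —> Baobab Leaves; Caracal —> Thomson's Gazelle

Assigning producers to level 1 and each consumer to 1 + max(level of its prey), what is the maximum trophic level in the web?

3

Producers (level 1): Baobab Leaves, Acacia, Red Oat Grass, Star Grass.
Baobab Leaves → Thomson's Gazelle → Caracal gives Caracal level 3.
No species has a prey at level 3, so no species reaches level 4.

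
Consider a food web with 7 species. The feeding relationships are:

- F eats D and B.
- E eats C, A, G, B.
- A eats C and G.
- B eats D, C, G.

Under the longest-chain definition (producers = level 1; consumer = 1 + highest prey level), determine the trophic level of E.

D is a producer → level 1.
B eats D (level 1); other prey at levels: G 1, C 1 → level 2.
E eats B (level 2); other prey at levels: G 1, C 1, A 2 → level 3.

Trophic level 3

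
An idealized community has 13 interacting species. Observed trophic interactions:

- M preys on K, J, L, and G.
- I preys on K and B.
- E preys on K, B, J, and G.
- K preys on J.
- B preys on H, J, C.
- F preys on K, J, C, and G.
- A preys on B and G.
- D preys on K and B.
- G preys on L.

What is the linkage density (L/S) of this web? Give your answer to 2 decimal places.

There are L = 23 links among S = 13 species.
L/S = 23/13 = 1.7692 ≈ 1.77.

L/S = 1.77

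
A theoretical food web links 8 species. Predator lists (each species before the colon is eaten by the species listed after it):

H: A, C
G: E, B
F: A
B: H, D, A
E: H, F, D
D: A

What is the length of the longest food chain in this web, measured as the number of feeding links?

One longest chain: G → E → H → A.
It has 4 species and 3 links.

3 links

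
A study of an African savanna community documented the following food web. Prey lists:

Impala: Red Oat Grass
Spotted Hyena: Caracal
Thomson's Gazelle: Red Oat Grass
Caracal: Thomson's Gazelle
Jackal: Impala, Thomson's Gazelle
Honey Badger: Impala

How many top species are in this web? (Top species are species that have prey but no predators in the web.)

Top species (has prey, but nothing eats it): Jackal, Honey Badger, Spotted Hyena.
Count: 3.

3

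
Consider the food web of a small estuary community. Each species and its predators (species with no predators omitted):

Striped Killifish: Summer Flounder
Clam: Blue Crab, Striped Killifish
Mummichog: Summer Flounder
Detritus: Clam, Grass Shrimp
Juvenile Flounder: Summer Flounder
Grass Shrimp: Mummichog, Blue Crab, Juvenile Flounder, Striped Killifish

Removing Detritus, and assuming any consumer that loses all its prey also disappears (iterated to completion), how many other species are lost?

7

Remove Detritus.
Round 1: Clam (all prey gone), Grass Shrimp (all prey gone) → extinct.
Round 2: Mummichog (all prey gone), Blue Crab (all prey gone), Juvenile Flounder (all prey gone), Striped Killifish (all prey gone) → extinct.
Round 3: Summer Flounder (all prey gone) → extinct.
No further losses. Total secondary extinctions: 7.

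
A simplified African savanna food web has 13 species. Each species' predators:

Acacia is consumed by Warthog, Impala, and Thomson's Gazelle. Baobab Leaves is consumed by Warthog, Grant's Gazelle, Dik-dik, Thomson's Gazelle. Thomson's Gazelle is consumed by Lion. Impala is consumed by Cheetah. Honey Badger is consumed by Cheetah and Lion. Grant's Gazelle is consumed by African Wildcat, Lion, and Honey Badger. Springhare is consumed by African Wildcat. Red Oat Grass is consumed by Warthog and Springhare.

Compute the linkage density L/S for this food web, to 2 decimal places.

L/S = 1.31

There are L = 17 links among S = 13 species.
L/S = 17/13 = 1.3077 ≈ 1.31.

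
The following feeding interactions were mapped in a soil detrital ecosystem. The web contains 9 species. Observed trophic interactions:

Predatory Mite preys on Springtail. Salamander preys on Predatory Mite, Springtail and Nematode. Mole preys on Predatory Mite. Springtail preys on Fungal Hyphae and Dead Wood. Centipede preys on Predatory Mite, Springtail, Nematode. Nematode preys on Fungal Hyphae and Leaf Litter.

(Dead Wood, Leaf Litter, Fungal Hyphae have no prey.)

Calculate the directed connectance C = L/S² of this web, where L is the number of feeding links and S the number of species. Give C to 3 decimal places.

The web has S = 9 species and L = 12 feeding links.
C = L / S² = 12 / 81 = 0.1481 ≈ 0.148.

C = 0.148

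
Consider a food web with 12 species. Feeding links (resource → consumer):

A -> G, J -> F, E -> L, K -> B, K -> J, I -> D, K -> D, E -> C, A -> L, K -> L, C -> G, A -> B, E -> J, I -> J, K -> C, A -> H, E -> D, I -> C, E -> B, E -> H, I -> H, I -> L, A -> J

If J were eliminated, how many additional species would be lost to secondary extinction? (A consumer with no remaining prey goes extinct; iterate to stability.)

1

Remove J.
Round 1: F (all prey gone) → extinct.
No further losses. Total secondary extinctions: 1.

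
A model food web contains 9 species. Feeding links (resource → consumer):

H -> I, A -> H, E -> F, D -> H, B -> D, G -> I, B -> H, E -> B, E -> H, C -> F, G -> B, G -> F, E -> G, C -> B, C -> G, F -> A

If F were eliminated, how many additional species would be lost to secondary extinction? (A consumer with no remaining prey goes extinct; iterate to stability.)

Remove F.
Round 1: A (all prey gone) → extinct.
No further losses. Total secondary extinctions: 1.

1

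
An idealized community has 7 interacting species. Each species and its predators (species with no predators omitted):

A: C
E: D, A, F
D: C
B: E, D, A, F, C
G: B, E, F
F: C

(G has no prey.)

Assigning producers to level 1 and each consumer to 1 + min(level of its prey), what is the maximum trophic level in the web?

Producers (level 1): G.
Following each consumer down to its lowest-level prey: G → B → A (levels 1 through 3).
All prey of A (B 2, E 2) are at level 2 or above, so A is at level 1 + 2 = 3.
Every consumer has at least one prey at level 2 or below, so none exceeds level 3.

3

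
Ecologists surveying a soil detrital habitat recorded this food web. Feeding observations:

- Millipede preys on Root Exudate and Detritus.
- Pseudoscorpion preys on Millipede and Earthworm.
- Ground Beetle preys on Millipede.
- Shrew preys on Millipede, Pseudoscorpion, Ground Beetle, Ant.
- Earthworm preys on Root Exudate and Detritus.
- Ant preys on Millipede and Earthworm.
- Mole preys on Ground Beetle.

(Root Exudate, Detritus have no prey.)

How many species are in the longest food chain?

4 species

One longest chain: Root Exudate → Earthworm → Ant → Shrew.
It has 4 species and 3 links.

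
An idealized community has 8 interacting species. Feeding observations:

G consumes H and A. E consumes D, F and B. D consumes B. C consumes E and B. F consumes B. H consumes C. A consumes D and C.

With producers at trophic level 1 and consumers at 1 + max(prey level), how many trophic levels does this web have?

Producers (level 1): B.
B → F → E → C → A → G gives G level 6.
No species has a prey at level 6, so no species reaches level 7.

6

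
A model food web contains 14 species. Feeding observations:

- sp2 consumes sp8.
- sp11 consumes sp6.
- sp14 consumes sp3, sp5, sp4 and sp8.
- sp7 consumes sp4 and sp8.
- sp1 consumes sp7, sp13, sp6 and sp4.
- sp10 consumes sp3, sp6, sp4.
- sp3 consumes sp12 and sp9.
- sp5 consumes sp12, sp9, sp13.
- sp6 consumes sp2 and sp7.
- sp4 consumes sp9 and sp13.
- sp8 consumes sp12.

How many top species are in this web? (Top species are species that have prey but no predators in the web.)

Top species (has prey, but nothing eats it): sp14, sp11, sp1, sp10.
Count: 4.

4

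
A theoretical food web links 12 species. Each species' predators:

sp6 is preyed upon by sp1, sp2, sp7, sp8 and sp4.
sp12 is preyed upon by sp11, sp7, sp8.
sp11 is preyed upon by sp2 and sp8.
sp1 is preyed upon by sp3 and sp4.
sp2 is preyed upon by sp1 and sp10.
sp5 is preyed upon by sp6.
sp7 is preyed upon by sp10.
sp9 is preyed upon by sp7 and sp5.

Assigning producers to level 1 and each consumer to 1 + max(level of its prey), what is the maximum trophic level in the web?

Producers (level 1): sp9, sp12.
sp9 → sp5 → sp6 → sp2 → sp1 → sp3 gives sp3 level 6.
No species has a prey at level 6, so no species reaches level 7.

6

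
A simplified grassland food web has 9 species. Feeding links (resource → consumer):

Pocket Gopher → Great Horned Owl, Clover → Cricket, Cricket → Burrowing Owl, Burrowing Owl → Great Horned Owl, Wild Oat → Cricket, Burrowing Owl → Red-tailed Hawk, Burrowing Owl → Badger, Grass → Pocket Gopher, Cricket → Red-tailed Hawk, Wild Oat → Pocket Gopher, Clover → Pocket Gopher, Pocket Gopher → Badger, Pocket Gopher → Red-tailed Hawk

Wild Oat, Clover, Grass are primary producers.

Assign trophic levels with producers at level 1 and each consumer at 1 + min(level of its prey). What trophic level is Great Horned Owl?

Wild Oat is a producer → level 1.
Pocket Gopher eats Wild Oat → level 2.
Great Horned Owl eats Pocket Gopher → level 3.
No prey of Great Horned Owl is below level 2, so 3 is the minimum.

Trophic level 3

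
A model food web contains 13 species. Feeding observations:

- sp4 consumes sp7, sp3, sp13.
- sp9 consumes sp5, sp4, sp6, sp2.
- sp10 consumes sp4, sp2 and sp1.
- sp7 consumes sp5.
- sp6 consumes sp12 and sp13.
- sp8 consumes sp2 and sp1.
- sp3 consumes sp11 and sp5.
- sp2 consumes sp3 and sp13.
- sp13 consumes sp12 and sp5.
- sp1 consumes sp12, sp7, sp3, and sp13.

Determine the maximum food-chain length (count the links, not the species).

3 links

One longest chain: sp12 → sp13 → sp2 → sp8.
It has 4 species and 3 links.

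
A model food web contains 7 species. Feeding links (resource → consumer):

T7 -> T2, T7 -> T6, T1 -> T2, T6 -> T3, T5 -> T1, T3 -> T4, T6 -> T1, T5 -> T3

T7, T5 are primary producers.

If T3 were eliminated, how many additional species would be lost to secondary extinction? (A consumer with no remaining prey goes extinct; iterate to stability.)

Remove T3.
Round 1: T4 (all prey gone) → extinct.
No further losses. Total secondary extinctions: 1.

1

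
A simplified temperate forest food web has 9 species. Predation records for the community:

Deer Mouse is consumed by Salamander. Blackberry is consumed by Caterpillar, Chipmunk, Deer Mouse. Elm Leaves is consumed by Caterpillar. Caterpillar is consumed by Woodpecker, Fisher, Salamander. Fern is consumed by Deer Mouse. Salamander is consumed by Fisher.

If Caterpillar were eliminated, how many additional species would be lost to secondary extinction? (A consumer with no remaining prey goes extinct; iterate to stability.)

1

Remove Caterpillar.
Round 1: Woodpecker (all prey gone) → extinct.
No further losses. Total secondary extinctions: 1.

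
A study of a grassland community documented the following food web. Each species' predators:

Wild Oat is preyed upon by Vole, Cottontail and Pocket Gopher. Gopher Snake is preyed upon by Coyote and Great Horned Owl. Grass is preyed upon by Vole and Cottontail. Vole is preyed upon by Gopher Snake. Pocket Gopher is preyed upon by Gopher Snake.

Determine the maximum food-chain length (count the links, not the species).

3 links

One longest chain: Grass → Vole → Gopher Snake → Great Horned Owl.
It has 4 species and 3 links.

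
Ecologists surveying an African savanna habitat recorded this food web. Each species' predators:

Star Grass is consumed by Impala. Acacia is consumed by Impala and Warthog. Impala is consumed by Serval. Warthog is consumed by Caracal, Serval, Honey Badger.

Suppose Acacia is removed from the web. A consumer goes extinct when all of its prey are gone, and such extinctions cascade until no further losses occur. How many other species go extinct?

Remove Acacia.
Round 1: Warthog (all prey gone) → extinct.
Round 2: Honey Badger (all prey gone), Caracal (all prey gone) → extinct.
No further losses. Total secondary extinctions: 3.

3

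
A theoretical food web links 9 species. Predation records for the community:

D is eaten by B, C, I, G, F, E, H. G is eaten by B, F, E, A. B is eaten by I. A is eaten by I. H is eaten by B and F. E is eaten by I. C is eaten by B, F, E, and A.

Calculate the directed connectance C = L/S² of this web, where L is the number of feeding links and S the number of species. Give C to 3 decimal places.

C = 0.247

The web has S = 9 species and L = 20 feeding links.
C = L / S² = 20 / 81 = 0.2469 ≈ 0.247.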